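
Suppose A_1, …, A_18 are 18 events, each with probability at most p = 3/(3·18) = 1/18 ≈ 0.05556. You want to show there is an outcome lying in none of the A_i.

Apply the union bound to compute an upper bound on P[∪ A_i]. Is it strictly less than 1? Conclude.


Union bound: P[∪_{i=1}^{18} A_i] ≤ Σ_i P[A_i] ≤ 18·p = 18·(1/18) = 1.
Numerically: 1 ≈ 1.00000.
Is 1 < 1? NO.
Since the bound 1 is ≥ 1, the union bound is uninformative here; it does NOT by itself certify existence.

18·p = 1 ≈ 1.00000; existence NOT certified by the union bound.


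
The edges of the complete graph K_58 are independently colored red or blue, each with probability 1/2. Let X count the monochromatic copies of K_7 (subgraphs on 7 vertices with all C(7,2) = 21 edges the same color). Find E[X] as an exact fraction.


Let X = Σ_S X_S over the C(58, 7) = 300674088 subsets S of size 7, where X_S = 1 if the K_7 on S is monochromatic.
For a fixed S, the K_7 on S has C(7, 2) = 21 edges. P[all 21 edges red] = (1/2)^21, and likewise for blue, so P[monochromatic] = 2·(1/2)^21 = 2^{1 − 21} = 1/1048576.
By linearity of expectation: E[X] = C(58, 7) · 2^{1 − 21} = 300674088 · 1/1048576 = 37584261/131072.
Numerically: E[X] ≈ 286.7452.

E[X] = C(58,7)·2^(1−C(7,2)) = 37584261/131072 ≈ 286.7452.


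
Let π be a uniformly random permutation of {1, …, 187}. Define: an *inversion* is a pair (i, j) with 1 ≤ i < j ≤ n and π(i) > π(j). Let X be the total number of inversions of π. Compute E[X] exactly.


Write X = Σ X_I over the C(187, 2) = 17391 pairs i < j, with X_I the indicator of one inversion.
There are 17391 indicators.
For each fixed pair i < j, the values π(i) and π(j) are two distinct elements of {1, …, 187} in uniformly random order; by symmetry P[π(i) > π(j)] = 1/2.
By linearity: E[X] = 17391 · (1/2) = C(187, 2) · (1/2) = 17391/2 = 17391/2 ≈ 8695.500000.

E[X] = 17391/2 = 8695.500000.


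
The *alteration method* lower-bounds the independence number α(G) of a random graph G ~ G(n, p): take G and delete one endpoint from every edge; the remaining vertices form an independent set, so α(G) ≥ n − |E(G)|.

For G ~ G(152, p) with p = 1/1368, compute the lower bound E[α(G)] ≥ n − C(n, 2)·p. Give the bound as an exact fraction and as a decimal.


E[|E(G)|] = C(152, 2)·p = 11476 · (1/1368) = 151/18.
E[α(G)] ≥ n − E[|E(G)|] = 152 − 151/18 = 2585/18.
Numerically: ≈ 143.611111.
(This is only a lower bound; the true E[α(G)] may be larger.)

E[α(G)] ≥ 2585/18 ≈ 143.611111.


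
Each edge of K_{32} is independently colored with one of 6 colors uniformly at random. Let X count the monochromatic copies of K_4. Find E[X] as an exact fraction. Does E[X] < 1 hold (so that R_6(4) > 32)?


E[X] = C(32, 4) · 6^{1 − 6} = 35960 · 6^{−5} = 35960/7776.
As a reduced fraction: E[X] = 4495/972 ≈ 4.6245.
Is E[X] < 1? NO.
Since E[X] ≥ 1, the first-moment bound is inconclusive at n = 32; it does NOT by itself certify R_6(4) > 32.

E[X] = 4495/972 ≈ 4.6245; E[X] ≥ 1; first-moment method inconclusive here.


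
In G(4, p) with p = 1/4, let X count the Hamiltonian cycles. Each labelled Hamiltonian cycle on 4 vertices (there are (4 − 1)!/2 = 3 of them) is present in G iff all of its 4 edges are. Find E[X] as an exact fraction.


K_4 has (4 − 1)!/2 = 3 labelled Hamiltonian cycles.
For each such Hamiltonian cycle H, let X_H = 1 if all 4 edges of H are present in G. Then P[X_H = 1] = p^{4} = (1/4)^{4} = 1/256.
By linearity of expectation: E[X] = Σ_H E[X_H] = 3 · p^{4} = 3 · 1/256 = 3/256.
Numerically: E[X] ≈ 0.0117.

E[X] = 3 · (1/4)^{4} = 3/256 ≈ 0.0117.


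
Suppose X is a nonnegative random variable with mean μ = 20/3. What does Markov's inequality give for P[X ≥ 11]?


μ = E[X] = 20/3, a = 11.
Markov: P[X ≥ 11] ≤ μ/a = (20/3)/11 = 20/33.
Numerically: ≈ 0.606.
(Since a = 11 > μ = 6.667, the bound 20/33 is < 1 and informative.)

P[X ≥ 11] ≤ 20/33 ≈ 0.606.


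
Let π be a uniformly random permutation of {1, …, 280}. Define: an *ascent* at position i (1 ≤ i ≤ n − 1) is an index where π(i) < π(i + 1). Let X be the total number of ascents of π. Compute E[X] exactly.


Write X = Σ X_I over i = 1, …, 279, with X_I the indicator of one ascent.
There are 279 indicators.
For each fixed i, the pair (π(i), π(i+1)) is a uniformly random ordered pair of distinct values from {1, …, 280}; by symmetry P[π(i) < π(i+1)] = 1/2.
By linearity: E[X] = 279 · (1/2) = (280 − 1) · (1/2) = 279/2 ≈ 139.5000.

E[X] = 279/2 = 139.5000.


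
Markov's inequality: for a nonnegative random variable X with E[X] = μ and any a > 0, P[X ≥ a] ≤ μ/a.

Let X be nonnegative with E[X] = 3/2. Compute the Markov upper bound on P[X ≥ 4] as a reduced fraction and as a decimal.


μ = E[X] = 3/2, a = 4.
Markov: P[X ≥ 4] ≤ μ/a = (3/2)/4 = 3/8.
Numerically: ≈ 0.375.
(Since a = 4 > μ = 1.500, the bound 3/8 is < 1 and informative.)

P[X ≥ 4] ≤ 3/8 ≈ 0.375.


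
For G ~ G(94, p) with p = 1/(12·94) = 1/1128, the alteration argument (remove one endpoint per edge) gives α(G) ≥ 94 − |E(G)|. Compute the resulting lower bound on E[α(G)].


E[|E(G)|] = C(94, 2)·p = 4371 · (1/1128) = 31/8.
E[α(G)] ≥ n − E[|E(G)|] = 94 − 31/8 = 721/8.
Numerically: ≈ 90.12500.
(This is only a lower bound; the true E[α(G)] may be larger.)

E[α(G)] ≥ 721/8 ≈ 90.12500.


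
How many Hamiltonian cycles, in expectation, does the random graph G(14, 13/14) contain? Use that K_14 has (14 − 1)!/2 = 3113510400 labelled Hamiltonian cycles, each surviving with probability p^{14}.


K_14 has (14 − 1)!/2 = 3113510400 labelled Hamiltonian cycles.
For each such Hamiltonian cycle H, let X_H = 1 if all 14 edges of H are present in G. Then P[X_H = 1] = p^{14} = (13/14)^{14} = 3937376385699289/11112006825558016.
By linearity of expectation: E[X] = Σ_H E[X_H] = 3113510400 · p^{14} = 3113510400 · 3937376385699289/11112006825558016 = 3420497300666614836525/3100448333024.
Numerically: E[X] ≈ 1.1032e+09.

E[X] = 3113510400 · (13/14)^{14} = 3420497300666614836525/3100448333024 ≈ 1.1032e+09.


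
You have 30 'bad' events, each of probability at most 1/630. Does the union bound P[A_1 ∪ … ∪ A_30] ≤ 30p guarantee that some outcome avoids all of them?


Union bound: P[∪_{i=1}^{30} A_i] ≤ Σ_i P[A_i] ≤ 30·p = 30·(1/630) = 1/21.
Numerically: 1/21 ≈ 0.0476190.
Is 1/21 < 1? YES.
Since P[∪ A_i] ≤ 1/21 < 1, the complement has P[∩ A_i^c] ≥ 1 − 1/21 = 20/21 > 0, so some outcome avoids every A_i.

30·p = 1/21 ≈ 0.0476190; existence CERTIFIED by the union bound.


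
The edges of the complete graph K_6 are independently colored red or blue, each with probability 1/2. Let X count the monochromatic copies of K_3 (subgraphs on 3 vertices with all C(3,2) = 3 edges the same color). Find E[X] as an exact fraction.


Let X = Σ_S X_S over the C(6, 3) = 20 subsets S of size 3, where X_S = 1 if the K_3 on S is monochromatic.
For a fixed S, the K_3 on S has C(3, 2) = 3 edges. P[all 3 edges red] = (1/2)^3, and likewise for blue, so P[monochromatic] = 2·(1/2)^3 = 2^{1 − 3} = 1/4.
By linearity of expectation: E[X] = C(6, 3) · 2^{1 − 3} = 20 · 1/4 = 5.
Numerically: E[X] ≈ 5.00000.

E[X] = C(6,3)·2^(1−C(3,2)) = 5 ≈ 5.00000.


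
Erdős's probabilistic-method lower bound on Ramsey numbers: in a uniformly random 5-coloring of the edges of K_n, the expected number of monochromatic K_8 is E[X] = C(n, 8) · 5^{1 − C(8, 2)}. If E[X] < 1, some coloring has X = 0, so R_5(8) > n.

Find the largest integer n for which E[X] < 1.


We need C(n, 8) · 5^{1 − 28} < 1, i.e. C(n, 8) < 5^{28 − 1} = 7450580596923828125.
Check values of n near the boundary:
  n = 858: C(858, 8) = 7049584530256467771; 7049584530256467771 < 7450580596923828125? YES
  n = 859: C(859, 8) = 7115855595170747139; 7115855595170747139 < 7450580596923828125? YES
  n = 860: C(860, 8) = 7182671140665308145; 7182671140665308145 < 7450580596923828125? YES
  n = 861: C(861, 8) = 7250034996615275865; 7250034996615275865 < 7450580596923828125? YES
  n = 862: C(862, 8) = 7317951015318931845; 7317951015318931845 < 7450580596923828125? YES
  n = 863: C(863, 8) = 7386423071602617757; 7386423071602617757 < 7450580596923828125? YES
  n = 864: C(864, 8) = 7455455062926006708; 7455455062926006708 < 7450580596923828125? NO
  n = 865: C(865, 8) = 7525050909487743060; 7525050909487743060 < 7450580596923828125? NO
  n = 866: C(866, 8) = 7595214554331451620; 7595214554331451620 < 7450580596923828125? NO
The largest n with C(n, 8) < 7450580596923828125 is n = 863 (where E[X] = 7386423071602617757/7450580596923828125 ≈ 0.9914). Hence R_5(8) > 863, i.e. R_5(8) ≥ 864.

Largest n = 863; hence R_5(8) > 863.


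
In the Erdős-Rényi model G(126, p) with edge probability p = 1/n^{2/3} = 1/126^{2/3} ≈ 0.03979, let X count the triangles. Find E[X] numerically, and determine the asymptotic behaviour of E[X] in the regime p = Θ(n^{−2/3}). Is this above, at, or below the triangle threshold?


Number of potential triangles: C(126, 3) = 325500.
Each occurs with probability p³ ≈ (0.03979)³ ≈ 6.298816e-05.
By linearity: E[X] = C(126, 3)·p³ ≈ 325500 · 6.298816e-05 ≈ 20.5026.
Since α = 2/3 < 1, p = c/n^{2/3} ≫ 1/n is above the triangle threshold p ~ 1/n. Asymptotically E[X] ~ (c³/6)·n^{3(1−α)} = (1³/6)·n^{1} → ∞; triangles are abundant w.h.p.

E[X] ≈ 20.5026; in regime p = Θ(1/n^{2/3}) E[X] diverges (above the triangle threshold p ~ 1/n).


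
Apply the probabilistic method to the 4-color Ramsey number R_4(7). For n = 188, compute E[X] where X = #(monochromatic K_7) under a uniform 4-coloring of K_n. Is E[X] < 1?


E[X] = C(188, 7) · 4^{1 − 21} = 1470936391496 · 4^{−20} = 1470936391496/1099511627776.
As a reduced fraction: E[X] = 183867048937/137438953472 ≈ 1.337809.
Is E[X] < 1? NO.
Since E[X] ≥ 1, the first-moment bound is inconclusive at n = 188; it does NOT by itself certify R_4(7) > 188.

E[X] = 183867048937/137438953472 ≈ 1.337809; E[X] ≥ 1; first-moment method inconclusive here.


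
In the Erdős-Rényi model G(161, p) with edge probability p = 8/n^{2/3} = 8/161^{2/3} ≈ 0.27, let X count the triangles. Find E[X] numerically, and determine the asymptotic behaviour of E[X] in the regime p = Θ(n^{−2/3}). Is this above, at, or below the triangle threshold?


Number of potential triangles: C(161, 3) = 682640.
Each occurs with probability p³ ≈ (0.27)³ ≈ 1.97523e-02.
By linearity: E[X] = C(161, 3)·p³ ≈ 682640 · 1.97523e-02 ≈ 13483.727.
Since α = 2/3 < 1, p = c/n^{2/3} ≫ 1/n is above the triangle threshold p ~ 1/n. Asymptotically E[X] ~ (c³/6)·n^{3(1−α)} = (8³/6)·n^{1} → ∞; triangles are abundant w.h.p.

E[X] ≈ 13483.727; in regime p = Θ(1/n^{2/3}) E[X] diverges (above the triangle threshold p ~ 1/n).


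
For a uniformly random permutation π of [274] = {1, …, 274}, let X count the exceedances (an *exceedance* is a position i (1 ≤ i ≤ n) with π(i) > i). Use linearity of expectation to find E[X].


Write X = Σ_{i=1}^{274} X_i, where X_i = 1_{π(i) > i}.
For each fixed i, π(i) is uniform over {1, …, 274} (marginal of a uniform permutation), so P[π(i) > i] = (n − i)/n. Summing: Σ_{i=1}^{274} (n − i)/n = (0 + 1 + … + 273)/274 = 274(274 − 1)/(2·274) = (274 − 1)/2.
Hence E[X] = Σ_{i=1}^{274} (274 − i)/274 = 273/2 ≈ 136.5000.

E[X] = 273/2 = 136.5000.


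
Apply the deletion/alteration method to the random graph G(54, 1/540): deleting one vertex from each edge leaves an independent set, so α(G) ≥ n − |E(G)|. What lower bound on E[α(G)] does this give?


E[|E(G)|] = C(54, 2)·p = 1431 · (1/540) = 53/20.
E[α(G)] ≥ n − E[|E(G)|] = 54 − 53/20 = 1027/20.
Numerically: ≈ 51.3500.
(This is only a lower bound; the true E[α(G)] may be larger.)

E[α(G)] ≥ 1027/20 ≈ 51.3500.


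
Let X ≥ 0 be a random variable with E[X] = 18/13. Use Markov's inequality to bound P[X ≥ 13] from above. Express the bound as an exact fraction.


μ = E[X] = 18/13, a = 13.
Markov: P[X ≥ 13] ≤ μ/a = (18/13)/13 = 18/169.
Numerically: ≈ 0.1065.
(Since a = 13 > μ = 1.3846, the bound 18/169 is < 1 and informative.)

P[X ≥ 13] ≤ 18/169 ≈ 0.1065.


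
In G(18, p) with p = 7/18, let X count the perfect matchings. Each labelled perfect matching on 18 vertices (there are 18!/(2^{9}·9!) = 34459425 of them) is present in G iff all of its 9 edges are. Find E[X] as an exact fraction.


K_18 has 18!/(2^{9}·9!) = 34459425 labelled perfect matchings.
For each such perfect matching H, let X_H = 1 if all 9 edges of H are present in G. Then P[X_H = 1] = p^{9} = (7/18)^{9} = 40353607/198359290368.
By linearity: E[X] = Σ_H E[X_H] = 34459425 · p^{9} = 34459425 · 40353607/198359290368 = 17167433257975/2448880128.
Numerically: E[X] ≈ 7010.32.

E[X] = 34459425 · (7/18)^{9} = 17167433257975/2448880128 ≈ 7010.32.


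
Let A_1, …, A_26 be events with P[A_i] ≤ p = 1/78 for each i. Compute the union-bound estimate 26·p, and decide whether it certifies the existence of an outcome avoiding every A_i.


Union bound: P[∪_{i=1}^{26} A_i] ≤ Σ_i P[A_i] ≤ 26·p = 26·(1/78) = 1/3.
Numerically: 1/3 ≈ 0.3333.
Is 1/3 < 1? YES.
Since P[∪ A_i] ≤ 1/3 < 1, the complement has P[∩ A_i^c] ≥ 1 − 1/3 = 2/3 > 0, so some outcome avoids every A_i.

26·p = 1/3 ≈ 0.3333; existence CERTIFIED by the union bound.


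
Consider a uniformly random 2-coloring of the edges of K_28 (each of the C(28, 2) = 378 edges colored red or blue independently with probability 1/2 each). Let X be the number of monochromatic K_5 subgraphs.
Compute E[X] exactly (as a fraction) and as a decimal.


Let X = Σ_S X_S over the C(28, 5) = 98280 subsets S of size 5, where X_S = 1 if the K_5 on S is monochromatic.
For a fixed S, the K_5 on S has C(5, 2) = 10 edges. P[all 10 edges red] = (1/2)^10, and likewise for blue, so P[monochromatic] = 2·(1/2)^10 = 2^{1 − 10} = 1/512.
By linearity of expectation: E[X] = C(28, 5) · 2^{1 − 10} = 98280 · 1/512 = 12285/64.
Numerically: E[X] ≈ 191.953125.

E[X] = C(28,5)·2^(1−C(5,2)) = 12285/64 ≈ 191.953125.


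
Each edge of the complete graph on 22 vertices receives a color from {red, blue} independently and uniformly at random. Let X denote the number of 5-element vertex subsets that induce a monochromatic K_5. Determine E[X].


Let X = Σ_S X_S over the C(22, 5) = 26334 subsets S of size 5, where X_S = 1 if the K_5 on S is monochromatic.
For a fixed S, the K_5 on S has C(5, 2) = 10 edges. P[all 10 edges red] = (1/2)^10, and likewise for blue, so P[monochromatic] = 2·(1/2)^10 = 2^{1 − 10} = 1/512.
Summing: E[X] = C(22, 5) · 2^{1 − 10} = 26334 · 1/512 = 13167/256.
Numerically: E[X] ≈ 51.43359.

E[X] = C(22,5)·2^(1−C(5,2)) = 13167/256 ≈ 51.43359.


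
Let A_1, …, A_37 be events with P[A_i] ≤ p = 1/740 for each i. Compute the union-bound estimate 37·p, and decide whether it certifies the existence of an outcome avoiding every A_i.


Union bound: P[∪_{i=1}^{37} A_i] ≤ Σ_i P[A_i] ≤ 37·p = 37·(1/740) = 1/20.
Numerically: 1/20 ≈ 0.05000.
Is 1/20 < 1? YES.
Since P[∪ A_i] ≤ 1/20 < 1, the complement has P[∩ A_i^c] ≥ 1 − 1/20 = 19/20 > 0, so some outcome avoids every A_i.

37·p = 1/20 ≈ 0.05000; existence CERTIFIED by the union bound.


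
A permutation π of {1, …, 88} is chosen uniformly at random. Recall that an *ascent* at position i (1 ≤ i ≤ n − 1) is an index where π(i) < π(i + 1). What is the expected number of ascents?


Write X = Σ X_I over i = 1, …, 87, with X_I the indicator of one ascent.
There are 87 indicators.
For each fixed i, the pair (π(i), π(i+1)) is a uniformly random ordered pair of distinct values from {1, …, 88}; by symmetry P[π(i) < π(i+1)] = 1/2.
By linearity: E[X] = 87 · (1/2) = (88 − 1) · (1/2) = 87/2 ≈ 43.50000.

E[X] = 87/2 = 43.50000.


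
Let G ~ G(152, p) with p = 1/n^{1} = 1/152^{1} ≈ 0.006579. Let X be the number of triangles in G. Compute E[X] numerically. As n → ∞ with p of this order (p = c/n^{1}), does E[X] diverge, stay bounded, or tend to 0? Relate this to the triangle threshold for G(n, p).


Number of potential triangles: C(152, 3) = 573800.
Each occurs with probability p³ ≈ (0.006579)³ ≈ 2.847536e-07.
By linearity: E[X] = C(152, 3)·p³ ≈ 573800 · 2.847536e-07 ≈ 0.1634.
Here α = 1, so p = 1/n is exactly at the triangle threshold p ~ 1/n. Asymptotically E[X] → c³/6 = 1³/6 = 1/6 ≈ 0.1667, a bounded constant. In this regime the triangle count is asymptotically Poisson(c³/6).

E[X] ≈ 0.1634; in regime p = Θ(1/n^{1}) E[X] stays bounded (at the triangle threshold p ~ 1/n).


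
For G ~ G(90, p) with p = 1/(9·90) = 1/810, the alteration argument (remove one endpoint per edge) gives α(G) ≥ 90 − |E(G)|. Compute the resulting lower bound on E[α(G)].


E[|E(G)|] = C(90, 2)·p = 4005 · (1/810) = 89/18.
E[α(G)] ≥ n − E[|E(G)|] = 90 − 89/18 = 1531/18.
Numerically: ≈ 85.0556.
(This is only a lower bound; the true E[α(G)] may be larger.)

E[α(G)] ≥ 1531/18 ≈ 85.0556.


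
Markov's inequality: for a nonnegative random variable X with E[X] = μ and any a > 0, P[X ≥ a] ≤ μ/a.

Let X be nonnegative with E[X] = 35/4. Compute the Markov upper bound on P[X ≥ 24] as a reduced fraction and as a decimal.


μ = E[X] = 35/4, a = 24.
Markov: P[X ≥ 24] ≤ μ/a = (35/4)/24 = 35/96.
Numerically: ≈ 0.365.
(Since a = 24 > μ = 8.750, the bound 35/96 is < 1 and informative.)

P[X ≥ 24] ≤ 35/96 ≈ 0.365.


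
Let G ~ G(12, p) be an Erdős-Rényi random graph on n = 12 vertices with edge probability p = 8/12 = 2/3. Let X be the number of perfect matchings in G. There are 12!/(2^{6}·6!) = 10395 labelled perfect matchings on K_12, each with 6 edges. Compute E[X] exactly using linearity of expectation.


K_12 has 12!/(2^{6}·6!) = 10395 labelled perfect matchings.
For each such perfect matching H, let X_H = 1 if all 6 edges of H are present in G. Then P[X_H = 1] = p^{6} = (2/3)^{6} = 64/729.
By linearity: E[X] = Σ_H E[X_H] = 10395 · p^{6} = 10395 · 64/729 = 24640/27.
Numerically: E[X] ≈ 913.

E[X] = 10395 · (2/3)^{6} = 24640/27 ≈ 913.


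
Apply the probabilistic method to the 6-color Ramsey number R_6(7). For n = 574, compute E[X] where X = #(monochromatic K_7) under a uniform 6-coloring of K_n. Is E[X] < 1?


E[X] = C(574, 7) · 6^{1 − 21} = 3926481655188664 · 6^{−20} = 3926481655188664/3656158440062976.
As a reduced fraction: E[X] = 490810206898583/457019805007872 ≈ 1.074.
Is E[X] < 1? NO.
Since E[X] ≥ 1, the first-moment bound is inconclusive at n = 574; it does NOT by itself certify R_6(7) > 574.

E[X] = 490810206898583/457019805007872 ≈ 1.074; E[X] ≥ 1; first-moment method inconclusive here.


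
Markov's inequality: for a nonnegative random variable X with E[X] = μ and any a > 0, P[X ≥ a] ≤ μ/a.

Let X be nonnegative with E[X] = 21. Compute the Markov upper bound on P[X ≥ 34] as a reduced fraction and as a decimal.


μ = E[X] = 21, a = 34.
Markov: P[X ≥ 34] ≤ μ/a = (21)/34 = 21/34.
Numerically: ≈ 0.61765.
(Since a = 34 > μ = 21.00000, the bound 21/34 is < 1 and informative.)

P[X ≥ 34] ≤ 21/34 ≈ 0.61765.


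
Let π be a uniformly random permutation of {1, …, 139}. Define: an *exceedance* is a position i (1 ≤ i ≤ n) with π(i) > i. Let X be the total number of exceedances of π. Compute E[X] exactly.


Write X = Σ_{i=1}^{139} X_i, where X_i = 1_{π(i) > i}.
For each fixed i, π(i) is uniform over {1, …, 139} (marginal of a uniform permutation), so P[π(i) > i] = (n − i)/n. Summing: Σ_{i=1}^{139} (n − i)/n = (0 + 1 + … + 138)/139 = 139(139 − 1)/(2·139) = (139 − 1)/2.
Hence E[X] = Σ_{i=1}^{139} (139 − i)/139 = 69 ≈ 69.0000.

E[X] = 69 = 69.0000.


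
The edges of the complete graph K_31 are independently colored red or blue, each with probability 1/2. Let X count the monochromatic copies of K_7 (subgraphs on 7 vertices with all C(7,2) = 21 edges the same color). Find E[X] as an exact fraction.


Let X = Σ_S X_S over the C(31, 7) = 2629575 subsets S of size 7, where X_S = 1 if the K_7 on S is monochromatic.
For a fixed S, the K_7 on S has C(7, 2) = 21 edges. P[all 21 edges red] = (1/2)^21, and likewise for blue, so P[monochromatic] = 2·(1/2)^21 = 2^{1 − 21} = 1/1048576.
By linearity: E[X] = C(31, 7) · 2^{1 − 21} = 2629575 · 1/1048576 = 2629575/1048576.
Numerically: E[X] ≈ 2.508.

E[X] = C(31,7)·2^(1−C(7,2)) = 2629575/1048576 ≈ 2.508.


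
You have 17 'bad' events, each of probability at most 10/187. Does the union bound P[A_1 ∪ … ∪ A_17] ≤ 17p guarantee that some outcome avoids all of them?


Union bound: P[∪_{i=1}^{17} A_i] ≤ Σ_i P[A_i] ≤ 17·p = 17·(10/187) = 10/11.
Numerically: 10/11 ≈ 0.9091.
Is 10/11 < 1? YES.
Since P[∪ A_i] ≤ 10/11 < 1, the complement has P[∩ A_i^c] ≥ 1 − 10/11 = 1/11 > 0, so some outcome avoids every A_i.

17·p = 10/11 ≈ 0.9091; existence CERTIFIED by the union bound.


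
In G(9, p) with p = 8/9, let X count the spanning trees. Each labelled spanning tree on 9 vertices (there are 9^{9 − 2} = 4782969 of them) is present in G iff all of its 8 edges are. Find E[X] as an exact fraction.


K_9 has 9^{9 − 2} = 4782969 labelled spanning trees.
For each such spanning tree H, let X_H = 1 if all 8 edges of H are present in G. Then P[X_H = 1] = p^{8} = (8/9)^{8} = 16777216/43046721.
By linearity of expectation: E[X] = Σ_H E[X_H] = 4782969 · p^{8} = 4782969 · 16777216/43046721 = 16777216/9.
Numerically: E[X] ≈ 1.86414e+06.

E[X] = 4782969 · (8/9)^{8} = 16777216/9 ≈ 1.86414e+06.


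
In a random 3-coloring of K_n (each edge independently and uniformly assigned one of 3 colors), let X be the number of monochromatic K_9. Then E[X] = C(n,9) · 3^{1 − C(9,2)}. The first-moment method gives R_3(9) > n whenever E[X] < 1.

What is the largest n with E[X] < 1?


We need C(n, 9) · 3^{1 − 36} < 1, i.e. C(n, 9) < 3^{36 − 1} = 50031545098999707.
Check values of n near the boundary:
  n = 299: C(299, 9) = 46610674441390059; 46610674441390059 < 50031545098999707? YES
  n = 300: C(300, 9) = 48052241692154700; 48052241692154700 < 50031545098999707? YES
  n = 301: C(301, 9) = 49533303936090975; 49533303936090975 < 50031545098999707? YES
  n = 302: C(302, 9) = 51054804739588650; 51054804739588650 < 50031545098999707? NO
The largest n with C(n, 9) < 50031545098999707 is n = 301 (where E[X] = 16511101312030325/16677181699666569 ≈ 0.9900415). Hence R_3(9) > 301, i.e. R_3(9) ≥ 302.

Largest n = 301; hence R_3(9) > 301.


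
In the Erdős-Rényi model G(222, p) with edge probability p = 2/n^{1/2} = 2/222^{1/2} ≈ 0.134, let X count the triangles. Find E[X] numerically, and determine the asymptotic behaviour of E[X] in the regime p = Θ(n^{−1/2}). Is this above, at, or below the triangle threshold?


Number of potential triangles: C(222, 3) = 1798940.
Each occurs with probability p³ ≈ (0.134)³ ≈ 2.41858e-03.
By linearity: E[X] = C(222, 3)·p³ ≈ 1798940 · 2.41858e-03 ≈ 4350.881.
Since α = 1/2 < 1, p = c/n^{1/2} ≫ 1/n is above the triangle threshold p ~ 1/n. Asymptotically E[X] ~ (c³/6)·n^{3(1−α)} = (2³/6)·n^{1.5} → ∞; triangles are abundant w.h.p.

E[X] ≈ 4350.881; in regime p = Θ(1/n^{1/2}) E[X] diverges (above the triangle threshold p ~ 1/n).


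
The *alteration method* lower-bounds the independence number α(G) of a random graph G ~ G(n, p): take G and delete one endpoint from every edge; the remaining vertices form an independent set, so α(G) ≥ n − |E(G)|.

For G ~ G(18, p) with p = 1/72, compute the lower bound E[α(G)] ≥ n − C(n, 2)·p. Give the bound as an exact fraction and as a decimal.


E[|E(G)|] = C(18, 2)·p = 153 · (1/72) = 17/8.
E[α(G)] ≥ n − E[|E(G)|] = 18 − 17/8 = 127/8.
Numerically: ≈ 15.875000.
(This is only a lower bound; the true E[α(G)] may be larger.)

E[α(G)] ≥ 127/8 ≈ 15.875000.


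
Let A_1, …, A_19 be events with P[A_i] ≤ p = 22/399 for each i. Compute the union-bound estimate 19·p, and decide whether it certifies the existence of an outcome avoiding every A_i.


Union bound: P[∪_{i=1}^{19} A_i] ≤ Σ_i P[A_i] ≤ 19·p = 19·(22/399) = 22/21.
Numerically: 22/21 ≈ 1.04762.
Is 22/21 < 1? NO.
Since the bound 22/21 is ≥ 1, the union bound is uninformative here; it does NOT by itself certify existence.

19·p = 22/21 ≈ 1.04762; existence NOT certified by the union bound.


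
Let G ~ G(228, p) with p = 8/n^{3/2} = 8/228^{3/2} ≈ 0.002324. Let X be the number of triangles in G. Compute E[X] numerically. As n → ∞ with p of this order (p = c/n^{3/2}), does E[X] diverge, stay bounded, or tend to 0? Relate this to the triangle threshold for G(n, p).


Number of potential triangles: C(228, 3) = 1949476.
Each occurs with probability p³ ≈ (0.002324)³ ≈ 1.254767e-08.
By linearity: E[X] = C(228, 3)·p³ ≈ 1949476 · 1.254767e-08 ≈ 0.0245.
Since α = 3/2 > 1, p = c/n^{3/2} = o(1/n) is below the triangle threshold p ~ 1/n. Asymptotically E[X] ~ (c³/6)·n^{3(1−α)} = (8³/6)·n^{-1.5} → 0, so by Markov's inequality G has no triangles w.h.p.

E[X] ≈ 0.0245; in regime p = Θ(1/n^{3/2}) E[X] tends to 0 (below the triangle threshold p ~ 1/n).


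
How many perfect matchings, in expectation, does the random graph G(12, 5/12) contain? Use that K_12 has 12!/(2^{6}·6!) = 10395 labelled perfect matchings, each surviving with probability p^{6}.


K_12 has 12!/(2^{6}·6!) = 10395 labelled perfect matchings.
For each such perfect matching H, let X_H = 1 if all 6 edges of H are present in G. Then P[X_H = 1] = p^{6} = (5/12)^{6} = 15625/2985984.
By linearity: E[X] = Σ_H E[X_H] = 10395 · p^{6} = 10395 · 15625/2985984 = 6015625/110592.
Numerically: E[X] ≈ 54.3948.

E[X] = 10395 · (5/12)^{6} = 6015625/110592 ≈ 54.3948.


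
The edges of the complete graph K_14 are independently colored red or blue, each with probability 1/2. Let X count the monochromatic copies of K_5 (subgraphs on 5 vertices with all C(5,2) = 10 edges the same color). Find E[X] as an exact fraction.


Let X = Σ_S X_S over the C(14, 5) = 2002 subsets S of size 5, where X_S = 1 if the K_5 on S is monochromatic.
For a fixed S, the K_5 on S has C(5, 2) = 10 edges. P[all 10 edges red] = (1/2)^10, and likewise for blue, so P[monochromatic] = 2·(1/2)^10 = 2^{1 − 10} = 1/512.
Summing: E[X] = C(14, 5) · 2^{1 − 10} = 2002 · 1/512 = 1001/256.
Numerically: E[X] ≈ 3.910.

E[X] = C(14,5)·2^(1−C(5,2)) = 1001/256 ≈ 3.910.


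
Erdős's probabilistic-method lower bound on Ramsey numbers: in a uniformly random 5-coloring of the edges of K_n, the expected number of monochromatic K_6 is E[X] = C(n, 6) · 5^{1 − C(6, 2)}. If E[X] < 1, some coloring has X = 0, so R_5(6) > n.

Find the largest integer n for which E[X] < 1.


We need C(n, 6) · 5^{1 − 15} < 1, i.e. C(n, 6) < 5^{15 − 1} = 6103515625.
Check values of n near the boundary:
  n = 129: C(129, 6) = 5688177600; 5688177600 < 6103515625? YES
  n = 130: C(130, 6) = 5963412000; 5963412000 < 6103515625? YES
  n = 131: C(131, 6) = 6249655776; 6249655776 < 6103515625? NO
  n = 132: C(132, 6) = 6547258432; 6547258432 < 6103515625? NO
The largest n with C(n, 6) < 6103515625 is n = 130 (where E[X] = 47707296/48828125 ≈ 0.977). Hence R_5(6) > 130, i.e. R_5(6) ≥ 131.

Largest n = 130; hence R_5(6) > 130.


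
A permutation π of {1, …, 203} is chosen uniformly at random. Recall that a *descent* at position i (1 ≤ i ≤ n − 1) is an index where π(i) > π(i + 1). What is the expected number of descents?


Write X = Σ X_I over i = 1, …, 202, with X_I the indicator of one descent.
There are 202 indicators.
For each fixed i, the pair (π(i), π(i+1)) is a uniformly random ordered pair of distinct values from {1, …, 203}; by symmetry P[π(i) > π(i+1)] = 1/2.
By linearity: E[X] = 202 · (1/2) = (203 − 1) · (1/2) = 101 ≈ 101.00000.

E[X] = 101 = 101.00000.


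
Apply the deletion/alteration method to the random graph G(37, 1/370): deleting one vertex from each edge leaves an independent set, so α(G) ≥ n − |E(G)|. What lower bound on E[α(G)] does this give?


E[|E(G)|] = C(37, 2)·p = 666 · (1/370) = 9/5.
E[α(G)] ≥ n − E[|E(G)|] = 37 − 9/5 = 176/5.
Numerically: ≈ 35.200.
(This is only a lower bound; the true E[α(G)] may be larger.)

E[α(G)] ≥ 176/5 ≈ 35.200.


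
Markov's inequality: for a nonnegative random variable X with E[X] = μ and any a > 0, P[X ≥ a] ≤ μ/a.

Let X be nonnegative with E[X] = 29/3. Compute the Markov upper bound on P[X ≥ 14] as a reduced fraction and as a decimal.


μ = E[X] = 29/3, a = 14.
Markov: P[X ≥ 14] ≤ μ/a = (29/3)/14 = 29/42.
Numerically: ≈ 0.6905.
(Since a = 14 > μ = 9.6667, the bound 29/42 is < 1 and informative.)

P[X ≥ 14] ≤ 29/42 ≈ 0.6905.


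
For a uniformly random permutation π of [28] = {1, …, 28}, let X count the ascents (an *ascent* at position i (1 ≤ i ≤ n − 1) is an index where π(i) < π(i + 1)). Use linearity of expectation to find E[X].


Write X = Σ X_I over i = 1, …, 27, with X_I the indicator of one ascent.
There are 27 indicators.
For each fixed i, the pair (π(i), π(i+1)) is a uniformly random ordered pair of distinct values from {1, …, 28}; by symmetry P[π(i) < π(i+1)] = 1/2.
By linearity: E[X] = 27 · (1/2) = (28 − 1) · (1/2) = 27/2 ≈ 13.5000.

E[X] = 27/2 = 13.5000.


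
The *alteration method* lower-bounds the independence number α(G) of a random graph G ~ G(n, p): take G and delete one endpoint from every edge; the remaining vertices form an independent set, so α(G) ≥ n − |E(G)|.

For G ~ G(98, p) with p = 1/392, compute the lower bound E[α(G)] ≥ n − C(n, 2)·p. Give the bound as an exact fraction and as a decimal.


E[|E(G)|] = C(98, 2)·p = 4753 · (1/392) = 97/8.
E[α(G)] ≥ n − E[|E(G)|] = 98 − 97/8 = 687/8.
Numerically: ≈ 85.8750.
(This is only a lower bound; the true E[α(G)] may be larger.)

E[α(G)] ≥ 687/8 ≈ 85.8750.


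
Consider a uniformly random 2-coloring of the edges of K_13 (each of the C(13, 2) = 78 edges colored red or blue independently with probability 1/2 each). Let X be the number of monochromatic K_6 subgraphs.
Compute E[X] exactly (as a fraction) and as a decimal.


Let X = Σ_S X_S over the C(13, 6) = 1716 subsets S of size 6, where X_S = 1 if the K_6 on S is monochromatic.
For a fixed S, the K_6 on S has C(6, 2) = 15 edges. P[all 15 edges red] = (1/2)^15, and likewise for blue, so P[monochromatic] = 2·(1/2)^15 = 2^{1 − 15} = 1/16384.
By linearity of expectation: E[X] = C(13, 6) · 2^{1 − 15} = 1716 · 1/16384 = 429/4096.
Numerically: E[X] ≈ 0.1047.

E[X] = C(13,6)·2^(1−C(6,2)) = 429/4096 ≈ 0.1047.


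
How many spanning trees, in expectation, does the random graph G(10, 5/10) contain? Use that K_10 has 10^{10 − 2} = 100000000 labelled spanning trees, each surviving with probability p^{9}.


K_10 has 10^{10 − 2} = 100000000 labelled spanning trees.
For each such spanning tree H, let X_H = 1 if all 9 edges of H are present in G. Then P[X_H = 1] = p^{9} = (1/2)^{9} = 1/512.
By linearity: E[X] = Σ_H E[X_H] = 100000000 · p^{9} = 100000000 · 1/512 = 390625/2.
Numerically: E[X] ≈ 1.95e+05.

E[X] = 100000000 · (1/2)^{9} = 390625/2 ≈ 1.95e+05.


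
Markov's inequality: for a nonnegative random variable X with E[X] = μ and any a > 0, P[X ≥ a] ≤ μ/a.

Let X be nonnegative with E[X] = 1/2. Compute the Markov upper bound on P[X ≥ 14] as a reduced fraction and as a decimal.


μ = E[X] = 1/2, a = 14.
Markov: P[X ≥ 14] ≤ μ/a = (1/2)/14 = 1/28.
Numerically: ≈ 0.03571.
(Since a = 14 > μ = 0.50000, the bound 1/28 is < 1 and informative.)

P[X ≥ 14] ≤ 1/28 ≈ 0.03571.


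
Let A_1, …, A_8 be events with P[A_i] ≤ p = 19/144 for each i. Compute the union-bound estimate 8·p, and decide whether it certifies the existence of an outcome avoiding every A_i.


Union bound: P[∪_{i=1}^{8} A_i] ≤ Σ_i P[A_i] ≤ 8·p = 8·(19/144) = 19/18.
Numerically: 19/18 ≈ 1.0555556.
Is 19/18 < 1? NO.
Since the bound 19/18 is ≥ 1, the union bound is uninformative here; it does NOT by itself certify existence.

8·p = 19/18 ≈ 1.0555556; existence NOT certified by the union bound.


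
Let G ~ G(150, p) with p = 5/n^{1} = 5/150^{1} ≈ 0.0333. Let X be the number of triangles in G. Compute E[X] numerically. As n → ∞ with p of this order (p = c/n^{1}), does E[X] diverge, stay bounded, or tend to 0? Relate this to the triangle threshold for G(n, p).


Number of potential triangles: C(150, 3) = 551300.
Each occurs with probability p³ ≈ (0.0333)³ ≈ 3.70370e-05.
By linearity: E[X] = C(150, 3)·p³ ≈ 551300 · 3.70370e-05 ≈ 20.419.
Here α = 1, so p = 5/n is exactly at the triangle threshold p ~ 1/n. Asymptotically E[X] → c³/6 = 5³/6 = 125/6 ≈ 20.833, a bounded constant. In this regime the triangle count is asymptotically Poisson(c³/6).

E[X] ≈ 20.419; in regime p = Θ(1/n^{1}) E[X] stays bounded (at the triangle threshold p ~ 1/n).


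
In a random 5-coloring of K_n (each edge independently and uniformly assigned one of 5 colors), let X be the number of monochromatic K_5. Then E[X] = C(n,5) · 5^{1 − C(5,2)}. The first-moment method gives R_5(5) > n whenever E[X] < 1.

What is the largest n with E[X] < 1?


We need C(n, 5) · 5^{1 − 10} < 1, i.e. C(n, 5) < 5^{10 − 1} = 1953125.
Check values of n near the boundary:
  n = 47: C(47, 5) = 1533939; 1533939 < 1953125? YES
  n = 48: C(48, 5) = 1712304; 1712304 < 1953125? YES
  n = 49: C(49, 5) = 1906884; 1906884 < 1953125? YES
  n = 50: C(50, 5) = 2118760; 2118760 < 1953125? NO
  n = 51: C(51, 5) = 2349060; 2349060 < 1953125? NO
  n = 52: C(52, 5) = 2598960; 2598960 < 1953125? NO
The largest n with C(n, 5) < 1953125 is n = 49 (where E[X] = 1906884/1953125 ≈ 0.9763). Hence R_5(5) > 49, i.e. R_5(5) ≥ 50.

Largest n = 49; hence R_5(5) > 49.


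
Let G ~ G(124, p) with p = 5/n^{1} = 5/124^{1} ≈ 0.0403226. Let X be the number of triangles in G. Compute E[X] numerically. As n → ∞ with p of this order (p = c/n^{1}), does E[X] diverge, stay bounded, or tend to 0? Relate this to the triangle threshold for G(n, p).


Number of potential triangles: C(124, 3) = 310124.
Each occurs with probability p³ ≈ (0.0403226)³ ≈ 6.55609077e-05.
By linearity: E[X] = C(124, 3)·p³ ≈ 310124 · 6.55609077e-05 ≈ 20.332011.
Here α = 1, so p = 5/n is exactly at the triangle threshold p ~ 1/n. Asymptotically E[X] → c³/6 = 5³/6 = 125/6 ≈ 20.833333, a bounded constant. In this regime the triangle count is asymptotically Poisson(c³/6).

E[X] ≈ 20.332011; in regime p = Θ(1/n^{1}) E[X] stays bounded (at the triangle threshold p ~ 1/n).


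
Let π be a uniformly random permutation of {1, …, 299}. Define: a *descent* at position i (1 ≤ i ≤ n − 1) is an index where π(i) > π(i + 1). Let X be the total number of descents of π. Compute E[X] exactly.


Write X = Σ X_I over i = 1, …, 298, with X_I the indicator of one descent.
There are 298 indicators.
For each fixed i, the pair (π(i), π(i+1)) is a uniformly random ordered pair of distinct values from {1, …, 299}; by symmetry P[π(i) > π(i+1)] = 1/2.
By linearity: E[X] = 298 · (1/2) = (299 − 1) · (1/2) = 149 ≈ 149.00000.

E[X] = 149 = 149.00000.


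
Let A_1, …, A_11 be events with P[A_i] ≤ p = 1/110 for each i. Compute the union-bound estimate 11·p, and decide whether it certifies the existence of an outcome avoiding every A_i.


Union bound: P[∪_{i=1}^{11} A_i] ≤ Σ_i P[A_i] ≤ 11·p = 11·(1/110) = 1/10.
Numerically: 1/10 ≈ 0.1000.
Is 1/10 < 1? YES.
Since P[∪ A_i] ≤ 1/10 < 1, the complement has P[∩ A_i^c] ≥ 1 − 1/10 = 9/10 > 0, so some outcome avoids every A_i.

11·p = 1/10 ≈ 0.1000; existence CERTIFIED by the union bound.


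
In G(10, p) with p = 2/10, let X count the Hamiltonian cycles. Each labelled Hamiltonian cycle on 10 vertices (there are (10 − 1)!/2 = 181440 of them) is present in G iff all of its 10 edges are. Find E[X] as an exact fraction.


K_10 has (10 − 1)!/2 = 181440 labelled Hamiltonian cycles.
For each such Hamiltonian cycle H, let X_H = 1 if all 10 edges of H are present in G. Then P[X_H = 1] = p^{10} = (1/5)^{10} = 1/9765625.
By linearity: E[X] = Σ_H E[X_H] = 181440 · p^{10} = 181440 · 1/9765625 = 36288/1953125.
Numerically: E[X] ≈ 0.0186.

E[X] = 181440 · (1/5)^{10} = 36288/1953125 ≈ 0.0186.


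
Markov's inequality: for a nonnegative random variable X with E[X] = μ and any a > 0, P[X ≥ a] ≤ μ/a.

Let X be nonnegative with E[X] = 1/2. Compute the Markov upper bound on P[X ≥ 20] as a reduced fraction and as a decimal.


μ = E[X] = 1/2, a = 20.
Markov: P[X ≥ 20] ≤ μ/a = (1/2)/20 = 1/40.
Numerically: ≈ 0.02500.
(Since a = 20 > μ = 0.50000, the bound 1/40 is < 1 and informative.)

P[X ≥ 20] ≤ 1/40 ≈ 0.02500.


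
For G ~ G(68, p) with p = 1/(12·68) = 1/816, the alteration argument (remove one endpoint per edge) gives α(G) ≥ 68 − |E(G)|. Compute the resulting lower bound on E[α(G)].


E[|E(G)|] = C(68, 2)·p = 2278 · (1/816) = 67/24.
E[α(G)] ≥ n − E[|E(G)|] = 68 − 67/24 = 1565/24.
Numerically: ≈ 65.208333.
(This is only a lower bound; the true E[α(G)] may be larger.)

E[α(G)] ≥ 1565/24 ≈ 65.208333.


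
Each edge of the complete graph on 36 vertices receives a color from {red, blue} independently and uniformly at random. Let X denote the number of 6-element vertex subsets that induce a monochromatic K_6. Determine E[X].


Let X = Σ_S X_S over the C(36, 6) = 1947792 subsets S of size 6, where X_S = 1 if the K_6 on S is monochromatic.
For a fixed S, the K_6 on S has C(6, 2) = 15 edges. P[all 15 edges red] = (1/2)^15, and likewise for blue, so P[monochromatic] = 2·(1/2)^15 = 2^{1 − 15} = 1/16384.
By linearity of expectation: E[X] = C(36, 6) · 2^{1 − 15} = 1947792 · 1/16384 = 121737/1024.
Numerically: E[X] ≈ 118.884.

E[X] = C(36,6)·2^(1−C(6,2)) = 121737/1024 ≈ 118.884.


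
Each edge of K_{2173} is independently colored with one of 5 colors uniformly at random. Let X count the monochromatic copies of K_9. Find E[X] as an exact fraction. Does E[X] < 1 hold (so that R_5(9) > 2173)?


E[X] = C(2173, 9) · 5^{1 − 36} = 2927993888115921319674265 · 5^{−35} = 2927993888115921319674265/2910383045673370361328125.
As a reduced fraction: E[X] = 585598777623184263934853/582076609134674072265625 ≈ 1.006051.
Is E[X] < 1? NO.
Since E[X] ≥ 1, the first-moment bound is inconclusive at n = 2173; it does NOT by itself certify R_5(9) > 2173.

E[X] = 585598777623184263934853/582076609134674072265625 ≈ 1.006051; E[X] ≥ 1; first-moment method inconclusive here.


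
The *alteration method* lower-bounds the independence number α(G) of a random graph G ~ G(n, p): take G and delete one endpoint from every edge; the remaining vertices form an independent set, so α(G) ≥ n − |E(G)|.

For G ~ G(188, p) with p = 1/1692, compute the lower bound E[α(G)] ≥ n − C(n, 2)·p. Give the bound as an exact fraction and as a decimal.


E[|E(G)|] = C(188, 2)·p = 17578 · (1/1692) = 187/18.
E[α(G)] ≥ n − E[|E(G)|] = 188 − 187/18 = 3197/18.
Numerically: ≈ 177.611.
(This is only a lower bound; the true E[α(G)] may be larger.)

E[α(G)] ≥ 3197/18 ≈ 177.611.


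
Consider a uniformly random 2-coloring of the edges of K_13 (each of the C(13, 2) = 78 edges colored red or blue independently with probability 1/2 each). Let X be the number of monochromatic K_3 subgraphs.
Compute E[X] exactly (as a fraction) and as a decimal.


Let X = Σ_S X_S over the C(13, 3) = 286 subsets S of size 3, where X_S = 1 if the K_3 on S is monochromatic.
For a fixed S, the K_3 on S has C(3, 2) = 3 edges. P[all 3 edges red] = (1/2)^3, and likewise for blue, so P[monochromatic] = 2·(1/2)^3 = 2^{1 − 3} = 1/4.
Summing: E[X] = C(13, 3) · 2^{1 − 3} = 286 · 1/4 = 143/2.
Numerically: E[X] ≈ 71.500000.

E[X] = C(13,3)·2^(1−C(3,2)) = 143/2 ≈ 71.500000.


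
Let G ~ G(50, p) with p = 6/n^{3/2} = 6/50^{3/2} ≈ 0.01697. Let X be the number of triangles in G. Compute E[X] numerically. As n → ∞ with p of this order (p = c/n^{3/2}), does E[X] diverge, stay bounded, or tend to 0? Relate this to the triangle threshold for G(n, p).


Number of potential triangles: C(50, 3) = 19600.
Each occurs with probability p³ ≈ (0.01697)³ ≈ 4.887522e-06.
By linearity: E[X] = C(50, 3)·p³ ≈ 19600 · 4.887522e-06 ≈ 0.0958.
Since α = 3/2 > 1, p = c/n^{3/2} = o(1/n) is below the triangle threshold p ~ 1/n. Asymptotically E[X] ~ (c³/6)·n^{3(1−α)} = (6³/6)·n^{-1.5} → 0, so by Markov's inequality G has no triangles w.h.p.

E[X] ≈ 0.0958; in regime p = Θ(1/n^{3/2}) E[X] tends to 0 (below the triangle threshold p ~ 1/n).
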